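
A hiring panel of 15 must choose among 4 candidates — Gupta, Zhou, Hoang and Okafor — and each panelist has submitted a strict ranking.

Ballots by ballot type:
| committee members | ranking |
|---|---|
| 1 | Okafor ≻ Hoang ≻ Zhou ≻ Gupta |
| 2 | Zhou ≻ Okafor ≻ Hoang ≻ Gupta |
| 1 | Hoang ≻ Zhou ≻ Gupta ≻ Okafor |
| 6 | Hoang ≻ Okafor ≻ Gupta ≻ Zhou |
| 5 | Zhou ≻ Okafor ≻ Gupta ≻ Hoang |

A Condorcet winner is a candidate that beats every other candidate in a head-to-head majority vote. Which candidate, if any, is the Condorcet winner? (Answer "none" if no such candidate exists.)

Check each pair by majority over 15 ballots:
Gupta–Zhou: Zhou 9–6.
Gupta vs Hoang: Hoang wins 10–5.
Gupta vs Okafor: Okafor wins 14–1.
Zhou–Hoang: Hoang 8–7.
Zhou vs Okafor: Zhou, 8–7.
Hoang–Okafor: Okafor 8–7.
No candidate is unbeaten: Gupta loses to Zhou; Zhou loses to Hoang; Hoang loses to Okafor; Okafor loses to Zhou. In particular Zhou > Okafor > Hoang > Zhou is a majority cycle — no Condorcet winner exists.

none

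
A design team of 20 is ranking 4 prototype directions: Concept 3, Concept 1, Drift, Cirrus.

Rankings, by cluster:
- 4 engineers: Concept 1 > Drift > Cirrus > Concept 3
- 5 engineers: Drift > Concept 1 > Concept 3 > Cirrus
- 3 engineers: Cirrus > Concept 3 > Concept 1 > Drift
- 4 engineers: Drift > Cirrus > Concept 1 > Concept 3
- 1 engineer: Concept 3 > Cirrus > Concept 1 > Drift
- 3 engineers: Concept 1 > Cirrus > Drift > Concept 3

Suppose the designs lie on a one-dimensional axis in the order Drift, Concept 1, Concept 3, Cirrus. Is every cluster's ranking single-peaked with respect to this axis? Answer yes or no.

no

Axis positions: Drift=1, Concept 1=2, Concept 3=3, Cirrus=4.
Cluster 1: ranking walks positions 2-1-4-3; Cirrus is ranked above Concept 3 even though Concept 3 lies between Cirrus and the peak Concept 1 on the axis — preferences dip and rise again. Not single-peaked.
Cluster 2 (peak Drift at position 1): ranking walks positions 1-2-3-4, expanding outward from the peak — single-peaked.
Cluster 3 (peak Cirrus at position 4): ranking walks positions 4-3-2-1, expanding outward from the peak — single-peaked.
Cluster 4: ranking walks positions 1-4-2-3; Cirrus is ranked above Concept 1 even though Concept 1 lies between Cirrus and the peak Drift on the axis — preferences dip and rise again. Not single-peaked.
Cluster 5 (peak Concept 3 at position 3): ranking walks positions 3-4-2-1, expanding outward from the peak — single-peaked.
Cluster 6: ranking walks positions 2-4-1-3; Cirrus is ranked above Concept 3 even though Concept 3 lies between Cirrus and the peak Concept 1 on the axis — preferences dip and rise again. Not single-peaked.
Cluster 1 violates single-peakedness, so the profile is not single-peaked on this axis.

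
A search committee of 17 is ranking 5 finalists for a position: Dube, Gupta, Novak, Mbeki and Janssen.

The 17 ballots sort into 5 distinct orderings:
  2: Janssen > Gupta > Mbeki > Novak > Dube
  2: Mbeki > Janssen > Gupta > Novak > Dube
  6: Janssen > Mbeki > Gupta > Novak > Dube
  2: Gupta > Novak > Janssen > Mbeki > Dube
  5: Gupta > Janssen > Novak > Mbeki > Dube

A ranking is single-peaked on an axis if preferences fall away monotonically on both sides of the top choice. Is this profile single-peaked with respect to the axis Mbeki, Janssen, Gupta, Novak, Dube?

Axis positions: Mbeki=1, Janssen=2, Gupta=3, Novak=4, Dube=5.
Group 1 (peak Janssen at position 2): ranking walks positions 2-3-1-4-5, expanding outward from the peak — single-peaked.
Group 2 (peak Mbeki at position 1): ranking walks positions 1-2-3-4-5, expanding outward from the peak — single-peaked.
Group 3 (peak Janssen at position 2): ranking walks positions 2-1-3-4-5, expanding outward from the peak — single-peaked.
Group 4 (peak Gupta at position 3): ranking walks positions 3-4-2-1-5, expanding outward from the peak — single-peaked.
Group 5 (peak Gupta at position 3): ranking walks positions 3-2-4-1-5, expanding outward from the peak — single-peaked.
Every ranking is single-peaked on this axis.

yes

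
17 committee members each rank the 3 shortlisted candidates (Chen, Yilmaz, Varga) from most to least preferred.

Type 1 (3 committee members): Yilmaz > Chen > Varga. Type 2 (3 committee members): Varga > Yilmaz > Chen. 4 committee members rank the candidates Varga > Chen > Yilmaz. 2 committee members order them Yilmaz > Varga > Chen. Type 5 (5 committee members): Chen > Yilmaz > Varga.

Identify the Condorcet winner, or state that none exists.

Pairwise majorities:
Chen–Yilmaz: Chen 9–8.
Chen vs Varga: Varga, 9–8.
Yilmaz vs Varga: Yilmaz wins 10–7.
Each candidate drops at least one matchup (Chen loses to Varga; Yilmaz loses to Chen; Varga loses to Yilmaz); the cycle Chen > Yilmaz > Varga > Chen rules out a Condorcet winner.

none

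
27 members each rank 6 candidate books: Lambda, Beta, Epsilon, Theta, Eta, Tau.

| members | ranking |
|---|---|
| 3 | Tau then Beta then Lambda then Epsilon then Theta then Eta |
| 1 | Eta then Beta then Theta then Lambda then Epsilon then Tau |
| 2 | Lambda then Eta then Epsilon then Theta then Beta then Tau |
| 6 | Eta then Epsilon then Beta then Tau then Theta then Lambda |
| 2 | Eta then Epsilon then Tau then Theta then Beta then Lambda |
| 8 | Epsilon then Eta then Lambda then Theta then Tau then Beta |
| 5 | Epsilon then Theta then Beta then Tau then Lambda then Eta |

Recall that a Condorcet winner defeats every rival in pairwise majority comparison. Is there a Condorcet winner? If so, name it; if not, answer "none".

Check each pair by majority over 27 ballots:
Lambda vs Beta: Beta, 17–10.
Lambda vs Epsilon: Epsilon wins 21–6.
Lambda–Theta: Theta 14–13.
Lambda–Eta: Eta 17–10.
Lambda–Tau: Tau 16–11.
Beta–Epsilon: Epsilon 23–4.
Beta vs Theta: Theta, 17–10.
Beta–Eta: Eta 19–8.
Beta vs Tau: Beta wins 14–13.
Epsilon–Theta: Epsilon 26–1.
Epsilon vs Eta: Epsilon, 16–11.
Epsilon vs Tau: Epsilon, 24–3.
Theta vs Eta: Eta wins 19–8.
Theta vs Tau: Theta wins 16–11.
Eta vs Tau: Eta wins 19–8.
Epsilon beats each of Lambda, Beta, Theta, Eta, Tau — Epsilon is the Condorcet winner.

Epsilon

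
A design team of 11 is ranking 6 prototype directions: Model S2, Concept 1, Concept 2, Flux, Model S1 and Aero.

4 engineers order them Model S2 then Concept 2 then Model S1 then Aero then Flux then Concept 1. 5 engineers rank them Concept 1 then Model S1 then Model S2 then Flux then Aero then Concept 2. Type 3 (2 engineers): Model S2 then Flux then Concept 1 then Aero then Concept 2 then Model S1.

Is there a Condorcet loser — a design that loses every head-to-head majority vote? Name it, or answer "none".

Pairwise majorities:
Model S2 vs Concept 1: Model S2, 6–5.
Model S2 vs Concept 2: Model S2 preferred on 4+5+2 = 11 ballots; Model S2 wins 11–0.
Model S2 vs Flux: Model S2 wins 11–0.
Model S2 vs Model S1: Model S2 is ranked higher on 4+2 = 6 ballots, Model S1 on 5. Model S2 wins 6–5.
Model S2 vs Aero: Model S2 preferred on 4+5+2 = 11 ballots; Model S2 wins 11–0.
Concept 1 vs Concept 2: Concept 1 preferred on 5+2 = 7 ballots; Concept 1 wins 7–4.
Concept 1 vs Flux: Flux, 6–5.
Concept 1 vs Model S1: Concept 1 wins 7–4.
Concept 1 vs Aero: Concept 1, 7–4.
Concept 2 vs Flux: Flux wins 7–4.
Concept 2 vs Model S1: Concept 2 preferred on 4+2 = 6 ballots; Concept 2 wins 6–5.
Concept 2–Aero: Aero 7–4.
Flux–Model S1: Model S1 9–2.
Flux vs Aero: 7 to 4, Flux.
Model S1 vs Aero: Model S1 wins 9–2.
Each design has at least one pairwise win (Model S2 beats Concept 1; Concept 1 beats Concept 2; Concept 2 beats Model S1; Flux beats Concept 1; Model S1 beats Flux; Aero beats Concept 2) — no Condorcet loser.

none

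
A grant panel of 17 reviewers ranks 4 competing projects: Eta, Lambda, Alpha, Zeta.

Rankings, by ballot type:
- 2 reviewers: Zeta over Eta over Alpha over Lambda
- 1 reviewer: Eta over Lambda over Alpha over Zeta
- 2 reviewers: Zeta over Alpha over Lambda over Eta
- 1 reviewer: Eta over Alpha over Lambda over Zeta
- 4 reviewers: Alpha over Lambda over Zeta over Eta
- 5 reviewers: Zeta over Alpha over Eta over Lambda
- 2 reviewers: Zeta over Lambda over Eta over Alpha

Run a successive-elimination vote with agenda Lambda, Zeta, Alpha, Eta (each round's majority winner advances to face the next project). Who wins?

Round 1: Lambda vs Zeta — 6–11, Zeta advances.
Round 2: Zeta vs Alpha — 11–6, Zeta advances.
Round 3: Zeta vs Eta — 15–2, Zeta advances.
The agenda winner is Zeta.

Zeta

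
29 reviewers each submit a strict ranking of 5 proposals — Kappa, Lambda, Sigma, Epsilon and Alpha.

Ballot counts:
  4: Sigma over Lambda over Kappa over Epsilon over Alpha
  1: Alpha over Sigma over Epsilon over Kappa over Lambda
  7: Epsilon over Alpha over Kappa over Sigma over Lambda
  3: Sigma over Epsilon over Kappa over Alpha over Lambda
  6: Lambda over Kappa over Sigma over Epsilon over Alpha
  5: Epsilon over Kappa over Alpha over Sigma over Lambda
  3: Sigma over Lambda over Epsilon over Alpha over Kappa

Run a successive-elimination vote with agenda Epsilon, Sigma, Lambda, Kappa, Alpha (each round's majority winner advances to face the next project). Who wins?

Kappa

Round 1: Epsilon vs Sigma — 12–17, Sigma advances.
Round 2: Sigma vs Lambda — 23–6, Sigma advances.
Round 3: Sigma vs Kappa — 11–18, Kappa advances.
Round 4: Kappa vs Alpha — 18–11, Kappa advances.
Kappa survives the agenda.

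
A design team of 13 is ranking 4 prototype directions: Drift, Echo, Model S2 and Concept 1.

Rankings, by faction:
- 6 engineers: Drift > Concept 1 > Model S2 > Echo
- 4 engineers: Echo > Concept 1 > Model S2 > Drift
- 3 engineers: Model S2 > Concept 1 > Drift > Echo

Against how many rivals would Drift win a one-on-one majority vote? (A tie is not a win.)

1

Drift against each rival (13 engineers):
Drift vs Echo: Drift preferred on 6+3 = 9 ballots; Drift wins 9–4.
Drift–Model S2: Model S2 7–6.
Drift vs Concept 1: 6 to 7, Concept 1.
Drift beats Echo; loses to Model S2, Concept 1 — 1 pairwise win.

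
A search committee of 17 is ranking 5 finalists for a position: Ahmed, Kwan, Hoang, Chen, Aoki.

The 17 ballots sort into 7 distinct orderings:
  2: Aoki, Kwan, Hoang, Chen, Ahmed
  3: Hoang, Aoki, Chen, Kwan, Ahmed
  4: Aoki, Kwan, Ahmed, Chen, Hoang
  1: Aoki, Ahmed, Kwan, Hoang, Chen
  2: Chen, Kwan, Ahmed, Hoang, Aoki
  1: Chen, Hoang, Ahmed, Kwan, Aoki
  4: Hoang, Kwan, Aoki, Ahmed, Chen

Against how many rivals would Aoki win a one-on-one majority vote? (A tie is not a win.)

Aoki against each rival (17 committee members):
Aoki vs Ahmed: Aoki wins 14–3.
Aoki vs Kwan: Aoki wins 10–7.
Aoki vs Hoang: 2+4+1 = 7 for Aoki, 10 for Hoang — Hoang by 10–7.
Aoki vs Chen: 14 to 3, Aoki.
Aoki beats Ahmed, Kwan, Chen; loses to Hoang — 3 pairwise wins.

3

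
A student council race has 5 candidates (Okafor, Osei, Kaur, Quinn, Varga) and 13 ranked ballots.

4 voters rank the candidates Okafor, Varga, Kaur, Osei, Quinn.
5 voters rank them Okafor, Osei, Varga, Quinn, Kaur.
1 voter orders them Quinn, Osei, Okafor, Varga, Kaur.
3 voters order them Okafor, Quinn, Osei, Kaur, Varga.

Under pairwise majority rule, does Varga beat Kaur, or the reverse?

Varga

Ballots ranking Varga above Kaur: 4 + 5 + 1 = 10.
Ballots ranking Kaur above Varga: 13 − 10 = 3.
Varga wins the head-to-head 10–3.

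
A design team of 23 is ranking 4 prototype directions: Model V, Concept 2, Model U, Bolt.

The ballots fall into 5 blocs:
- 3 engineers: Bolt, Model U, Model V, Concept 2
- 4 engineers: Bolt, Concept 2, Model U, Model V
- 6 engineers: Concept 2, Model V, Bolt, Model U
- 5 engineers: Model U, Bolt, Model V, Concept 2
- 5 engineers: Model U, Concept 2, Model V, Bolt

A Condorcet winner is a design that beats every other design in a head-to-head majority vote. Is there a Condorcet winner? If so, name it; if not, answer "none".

Pairwise majorities:
Model V vs Concept 2: Concept 2 wins 15–8.
Model V vs Model U: Model U, 17–6.
Model V–Bolt: Bolt 12–11.
Concept 2 vs Model U: Model U wins 13–10.
Concept 2–Bolt: Bolt 12–11.
Model U vs Bolt: 10 to 13, Bolt.
Bolt defeats every rival head-to-head and is the Condorcet winner.

Bolt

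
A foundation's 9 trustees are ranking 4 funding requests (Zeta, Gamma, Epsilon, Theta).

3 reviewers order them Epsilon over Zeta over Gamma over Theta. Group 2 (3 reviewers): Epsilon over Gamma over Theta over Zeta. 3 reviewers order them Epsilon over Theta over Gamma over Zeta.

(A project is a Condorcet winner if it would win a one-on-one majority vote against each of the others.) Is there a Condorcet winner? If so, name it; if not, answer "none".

Epsilon

Check each pair by majority over 9 ballots:
Zeta vs Gamma: 3 to 6, Gamma.
Zeta vs Epsilon: Zeta is ranked higher on 0 ballots, Epsilon on 9. Epsilon wins 9–0.
Zeta vs Theta: Zeta preferred on 3 ballots; Theta wins 6–3.
Gamma vs Epsilon: 0 for Gamma, 9 for Epsilon — Epsilon by 9–0.
Gamma vs Theta: 6 to 3, Gamma.
Epsilon vs Theta: Epsilon is ranked higher on 3+3+3 = 9 ballots, Theta on 0. Epsilon wins 9–0.
Epsilon wins every pairwise contest, so Epsilon is the Condorcet winner.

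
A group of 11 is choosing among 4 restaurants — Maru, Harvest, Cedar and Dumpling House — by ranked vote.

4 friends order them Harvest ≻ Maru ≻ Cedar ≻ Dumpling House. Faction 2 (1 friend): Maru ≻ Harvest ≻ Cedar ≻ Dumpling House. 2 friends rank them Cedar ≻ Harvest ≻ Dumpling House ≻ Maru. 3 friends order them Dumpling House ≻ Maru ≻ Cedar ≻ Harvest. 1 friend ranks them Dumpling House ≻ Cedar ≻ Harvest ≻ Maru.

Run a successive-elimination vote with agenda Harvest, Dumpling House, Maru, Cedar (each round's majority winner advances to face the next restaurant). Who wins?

Round 1: Harvest vs Dumpling House — 7–4, Harvest advances.
Round 2: Harvest vs Maru — 7–4, Harvest advances.
Round 3: Harvest vs Cedar — 5–6, Cedar advances.
Cedar survives the agenda.

Cedar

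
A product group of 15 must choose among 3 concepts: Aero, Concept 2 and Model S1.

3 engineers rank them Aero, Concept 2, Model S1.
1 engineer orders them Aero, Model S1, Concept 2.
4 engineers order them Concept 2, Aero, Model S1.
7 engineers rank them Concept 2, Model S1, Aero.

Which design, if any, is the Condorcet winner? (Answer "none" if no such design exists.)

Concept 2

Head-to-head results (15 engineers):
Aero vs Concept 2: Concept 2 wins 11–4.
Aero–Model S1: Aero 8–7.
Concept 2 vs Model S1: Concept 2, 14–1.
Only Concept 2 has no losses; Concept 2 is the Condorcet winner.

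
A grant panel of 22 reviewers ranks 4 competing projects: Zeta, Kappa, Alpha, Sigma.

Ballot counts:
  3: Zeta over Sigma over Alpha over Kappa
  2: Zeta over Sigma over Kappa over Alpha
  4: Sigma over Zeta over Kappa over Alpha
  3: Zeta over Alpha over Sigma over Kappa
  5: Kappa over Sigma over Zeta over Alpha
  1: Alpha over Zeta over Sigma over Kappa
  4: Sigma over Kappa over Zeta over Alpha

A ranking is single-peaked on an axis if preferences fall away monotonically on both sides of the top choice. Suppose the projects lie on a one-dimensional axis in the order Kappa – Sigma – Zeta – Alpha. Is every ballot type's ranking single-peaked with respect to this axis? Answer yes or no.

Axis positions: Kappa=1, Sigma=2, Zeta=3, Alpha=4.
Ballot type 1 (peak Zeta at position 3): ranking walks positions 3-2-4-1, expanding outward from the peak — single-peaked.
Ballot type 2 (peak Zeta at position 3): ranking walks positions 3-2-1-4, expanding outward from the peak — single-peaked.
Ballot type 3 (peak Sigma at position 2): ranking walks positions 2-3-1-4, expanding outward from the peak — single-peaked.
Ballot type 4 (peak Zeta at position 3): ranking walks positions 3-4-2-1, expanding outward from the peak — single-peaked.
Ballot type 5 (peak Kappa at position 1): ranking walks positions 1-2-3-4, expanding outward from the peak — single-peaked.
Ballot type 6 (peak Alpha at position 4): ranking walks positions 4-3-2-1, expanding outward from the peak — single-peaked.
Ballot type 7 (peak Sigma at position 2): ranking walks positions 2-1-3-4, expanding outward from the peak — single-peaked.
Every ranking is single-peaked on this axis.

yes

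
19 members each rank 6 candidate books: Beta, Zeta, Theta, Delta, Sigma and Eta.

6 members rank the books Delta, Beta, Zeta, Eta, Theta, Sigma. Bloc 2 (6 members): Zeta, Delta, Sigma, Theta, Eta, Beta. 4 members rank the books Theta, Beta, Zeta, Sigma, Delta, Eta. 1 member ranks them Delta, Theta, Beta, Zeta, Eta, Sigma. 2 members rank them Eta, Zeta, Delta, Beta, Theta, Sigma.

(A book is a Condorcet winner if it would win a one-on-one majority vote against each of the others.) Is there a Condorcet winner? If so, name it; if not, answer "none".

none

Check each pair by majority over 19 ballots:
Beta vs Zeta: 11 to 8, Beta.
Beta vs Theta: 8 to 11, Theta.
Beta vs Delta: Beta preferred on 4 ballots; Delta wins 15–4.
Beta vs Sigma: 13 to 6, Beta.
Beta vs Eta: 6+4+1 = 11 for Beta, 8 for Eta — Beta by 11–8.
Zeta vs Theta: Zeta is ranked higher on 6+6+2 = 14 ballots, Theta on 5. Zeta wins 14–5.
Zeta vs Delta: 12 to 7, Zeta.
Zeta vs Sigma: 19 to 0, Zeta.
Zeta vs Eta: 6+6+4+1 = 17 for Zeta, 2 for Eta — Zeta by 17–2.
Theta vs Delta: 4 to 15, Delta.
Theta vs Sigma: 6+4+1+2 = 13 for Theta, 6 for Sigma — Theta by 13–6.
Theta vs Eta: Theta preferred on 6+4+1 = 11 ballots; Theta wins 11–8.
Delta vs Sigma: Delta is ranked higher on 6+6+1+2 = 15 ballots, Sigma on 4. Delta wins 15–4.
Delta vs Eta: Delta preferred on 6+6+4+1 = 17 ballots; Delta wins 17–2.
Sigma vs Eta: Sigma is ranked higher on 6+4 = 10 ballots, Eta on 9. Sigma wins 10–9.
No book is unbeaten: Beta loses to Theta; Zeta loses to Beta; Theta loses to Zeta; Delta loses to Zeta; Sigma loses to Beta; Eta loses to Beta. In particular Beta beats Zeta beats Theta beats Beta is a majority cycle — no Condorcet winner exists.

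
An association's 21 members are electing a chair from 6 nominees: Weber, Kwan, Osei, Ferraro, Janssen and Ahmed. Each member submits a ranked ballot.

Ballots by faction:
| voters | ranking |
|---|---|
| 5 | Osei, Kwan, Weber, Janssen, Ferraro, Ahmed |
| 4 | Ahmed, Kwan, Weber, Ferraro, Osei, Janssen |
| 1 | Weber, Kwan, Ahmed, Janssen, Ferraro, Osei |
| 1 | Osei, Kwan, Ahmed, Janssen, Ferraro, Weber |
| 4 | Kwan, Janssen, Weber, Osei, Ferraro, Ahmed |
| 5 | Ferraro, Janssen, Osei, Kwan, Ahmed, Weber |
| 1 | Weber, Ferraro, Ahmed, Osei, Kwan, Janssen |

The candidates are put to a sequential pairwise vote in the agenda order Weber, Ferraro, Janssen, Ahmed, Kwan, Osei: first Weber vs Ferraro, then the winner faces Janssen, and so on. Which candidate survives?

Round 1: Weber vs Ferraro — 15–6, Weber advances.
Round 2: Weber vs Janssen — 11–10, Weber advances.
Round 3: Weber vs Ahmed — 11–10, Weber advances.
Round 4: Weber vs Kwan — 2–19, Kwan advances.
Round 5: Kwan vs Osei — 9–12, Osei advances.
Osei survives the agenda.

Osei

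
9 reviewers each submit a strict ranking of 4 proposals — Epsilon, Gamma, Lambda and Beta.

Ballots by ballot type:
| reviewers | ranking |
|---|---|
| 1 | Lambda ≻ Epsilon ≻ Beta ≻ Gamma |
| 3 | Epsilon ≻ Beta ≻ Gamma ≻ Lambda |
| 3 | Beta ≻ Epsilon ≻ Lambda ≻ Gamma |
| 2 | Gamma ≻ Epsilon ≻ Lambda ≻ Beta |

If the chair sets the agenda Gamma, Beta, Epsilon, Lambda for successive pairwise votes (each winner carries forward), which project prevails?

Epsilon

Round 1: Gamma vs Beta — 2–7, Beta advances.
Round 2: Beta vs Epsilon — 3–6, Epsilon advances.
Round 3: Epsilon vs Lambda — 8–1, Epsilon advances.
Epsilon survives the agenda.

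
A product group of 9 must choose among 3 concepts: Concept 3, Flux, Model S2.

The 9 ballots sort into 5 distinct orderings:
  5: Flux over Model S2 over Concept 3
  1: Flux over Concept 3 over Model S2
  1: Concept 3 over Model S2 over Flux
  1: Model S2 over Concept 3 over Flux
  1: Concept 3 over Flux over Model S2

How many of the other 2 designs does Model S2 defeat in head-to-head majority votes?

1

Model S2 against each rival (9 engineers):
Model S2 vs Concept 3: Model S2 is ranked higher on 5+1 = 6 ballots, Concept 3 on 3. Model S2 wins 6–3.
Model S2–Flux: Flux 7–2.
Model S2 beats Concept 3; loses to Flux — 1 pairwise win.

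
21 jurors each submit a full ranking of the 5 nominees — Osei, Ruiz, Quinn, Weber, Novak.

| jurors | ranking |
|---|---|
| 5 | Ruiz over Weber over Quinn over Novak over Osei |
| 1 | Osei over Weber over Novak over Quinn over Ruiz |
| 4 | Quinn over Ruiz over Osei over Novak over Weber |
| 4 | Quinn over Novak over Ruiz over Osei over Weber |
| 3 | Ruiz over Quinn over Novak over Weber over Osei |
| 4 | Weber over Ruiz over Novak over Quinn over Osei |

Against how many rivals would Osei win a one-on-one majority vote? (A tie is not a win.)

0

Osei against each rival (21 jurors):
Osei vs Ruiz: Ruiz, 20–1.
Osei vs Quinn: Osei is ranked higher on 1 ballot, Quinn on 20. Quinn wins 20–1.
Osei vs Weber: Weber, 12–9.
Osei vs Novak: 5 to 16, Novak.
Osei beats no one; loses to Ruiz, Quinn, Weber, Novak — 0 pairwise wins.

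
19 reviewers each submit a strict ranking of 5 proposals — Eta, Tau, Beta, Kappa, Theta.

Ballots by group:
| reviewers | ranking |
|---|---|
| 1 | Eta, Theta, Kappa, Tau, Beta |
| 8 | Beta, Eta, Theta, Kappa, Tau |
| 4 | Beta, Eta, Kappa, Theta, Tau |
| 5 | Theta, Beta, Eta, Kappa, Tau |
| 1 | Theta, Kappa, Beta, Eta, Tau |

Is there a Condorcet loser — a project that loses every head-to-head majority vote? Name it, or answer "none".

Tau

Head-to-head results (19 reviewers):
Eta vs Tau: Eta is ranked higher on 1+8+4+5+1 = 19 ballots, Tau on 0. Eta wins 19–0.
Eta vs Beta: 1 for Eta, 18 for Beta — Beta by 18–1.
Eta vs Kappa: Eta wins 18–1.
Eta vs Theta: 1+8+4 = 13 for Eta, 6 for Theta — Eta by 13–6.
Tau vs Beta: 1 for Tau, 18 for Beta — Beta by 18–1.
Tau vs Kappa: 0 for Tau, 19 for Kappa — Kappa by 19–0.
Tau vs Theta: 0 for Tau, 19 for Theta — Theta by 19–0.
Beta vs Kappa: Beta is ranked higher on 8+4+5 = 17 ballots, Kappa on 2. Beta wins 17–2.
Beta vs Theta: Beta wins 12–7.
Kappa vs Theta: Theta wins 15–4.
Tau loses to every other project — it is the Condorcet loser.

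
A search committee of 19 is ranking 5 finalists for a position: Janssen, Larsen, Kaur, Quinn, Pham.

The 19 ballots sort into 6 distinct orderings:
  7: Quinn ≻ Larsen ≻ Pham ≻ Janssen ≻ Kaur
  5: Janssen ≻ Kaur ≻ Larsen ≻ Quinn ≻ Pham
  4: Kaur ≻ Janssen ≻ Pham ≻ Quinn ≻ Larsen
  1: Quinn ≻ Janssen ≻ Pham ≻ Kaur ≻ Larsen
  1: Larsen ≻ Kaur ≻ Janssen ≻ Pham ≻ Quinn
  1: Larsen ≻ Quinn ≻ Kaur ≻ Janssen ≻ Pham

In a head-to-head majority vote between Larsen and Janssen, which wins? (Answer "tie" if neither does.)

Ballots ranking Larsen above Janssen: 7 + 1 + 1 = 9.
Ballots ranking Janssen above Larsen: 19 − 9 = 10.
Janssen wins the head-to-head 10–9.

Janssen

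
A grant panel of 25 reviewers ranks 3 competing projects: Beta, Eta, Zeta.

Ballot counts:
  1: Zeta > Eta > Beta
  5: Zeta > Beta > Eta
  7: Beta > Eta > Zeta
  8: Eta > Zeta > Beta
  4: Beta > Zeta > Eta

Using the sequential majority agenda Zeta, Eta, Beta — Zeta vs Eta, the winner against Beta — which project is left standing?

Beta

Round 1: Zeta vs Eta — 10–15, Eta advances.
Round 2: Eta vs Beta — 9–16, Beta advances.
Beta survives the agenda.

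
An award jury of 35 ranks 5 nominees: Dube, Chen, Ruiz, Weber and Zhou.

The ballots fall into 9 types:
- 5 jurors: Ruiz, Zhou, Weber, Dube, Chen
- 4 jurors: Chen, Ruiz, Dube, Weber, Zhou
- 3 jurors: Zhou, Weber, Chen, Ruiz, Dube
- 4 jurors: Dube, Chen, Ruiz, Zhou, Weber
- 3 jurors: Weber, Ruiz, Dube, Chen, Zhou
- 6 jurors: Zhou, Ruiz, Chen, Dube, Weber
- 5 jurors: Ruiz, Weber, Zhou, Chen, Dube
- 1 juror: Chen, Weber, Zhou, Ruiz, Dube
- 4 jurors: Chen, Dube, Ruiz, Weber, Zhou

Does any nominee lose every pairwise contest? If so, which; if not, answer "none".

Head-to-head results (35 jurors):
Dube–Chen: Chen 23–12.
Dube vs Ruiz: Dube is ranked higher on 4+4 = 8 ballots, Ruiz on 27. Ruiz wins 27–8.
Dube vs Weber: Dube wins 18–17.
Dube vs Zhou: Zhou, 20–15.
Chen vs Ruiz: Ruiz, 19–16.
Chen vs Weber: Chen wins 19–16.
Chen vs Zhou: 16 to 19, Zhou.
Ruiz vs Weber: Ruiz wins 28–7.
Ruiz vs Zhou: Ruiz is ranked higher on 5+4+4+3+5+4 = 25 ballots, Zhou on 10. Ruiz wins 25–10.
Weber vs Zhou: 4+3+5+1+4 = 17 for Weber, 18 for Zhou — Zhou by 18–17.
Weber is beaten in every head-to-head and is the Condorcet loser.

Weber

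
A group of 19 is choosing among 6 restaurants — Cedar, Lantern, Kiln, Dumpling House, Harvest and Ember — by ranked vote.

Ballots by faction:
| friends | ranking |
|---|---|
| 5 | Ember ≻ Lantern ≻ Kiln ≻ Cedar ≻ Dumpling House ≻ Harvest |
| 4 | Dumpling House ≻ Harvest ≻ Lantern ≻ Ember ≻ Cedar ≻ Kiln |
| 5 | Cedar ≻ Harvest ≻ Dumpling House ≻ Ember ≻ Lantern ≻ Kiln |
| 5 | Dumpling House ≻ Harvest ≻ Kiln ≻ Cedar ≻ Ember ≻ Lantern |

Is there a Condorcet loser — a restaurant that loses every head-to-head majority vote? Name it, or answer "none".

none

Head-to-head results (19 friends):
Cedar vs Lantern: 10 to 9, Cedar.
Cedar–Kiln: Kiln 10–9.
Cedar vs Dumpling House: 10 to 9, Cedar.
Cedar–Harvest: Cedar 10–9.
Cedar vs Ember: Cedar, 10–9.
Lantern vs Kiln: Lantern preferred on 5+4+5 = 14 ballots; Lantern wins 14–5.
Lantern vs Dumpling House: 5 for Lantern, 14 for Dumpling House — Dumpling House by 14–5.
Lantern vs Harvest: Harvest, 14–5.
Lantern vs Ember: 4 for Lantern, 15 for Ember — Ember by 15–4.
Kiln vs Dumpling House: Dumpling House wins 14–5.
Kiln vs Harvest: Harvest wins 14–5.
Kiln–Ember: Ember 14–5.
Dumpling House–Harvest: Dumpling House 14–5.
Dumpling House vs Ember: Dumpling House, 14–5.
Harvest vs Ember: 4+5+5 = 14 for Harvest, 5 for Ember — Harvest by 14–5.
Every restaurant wins at least one matchup (Cedar beats Lantern; Lantern beats Kiln; Kiln beats Cedar; Dumpling House beats Lantern; Harvest beats Lantern; Ember beats Lantern), so there is no Condorcet loser.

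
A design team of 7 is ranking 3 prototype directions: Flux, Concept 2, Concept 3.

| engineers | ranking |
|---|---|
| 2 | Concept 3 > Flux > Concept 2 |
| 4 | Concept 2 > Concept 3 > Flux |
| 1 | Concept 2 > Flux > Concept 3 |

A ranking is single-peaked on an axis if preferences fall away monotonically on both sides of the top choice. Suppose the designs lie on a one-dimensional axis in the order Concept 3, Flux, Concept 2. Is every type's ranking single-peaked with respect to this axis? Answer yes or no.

no

Axis positions: Concept 3=1, Flux=2, Concept 2=3.
Type 1 (peak Concept 3 at position 1): ranking walks positions 1-2-3, expanding outward from the peak — single-peaked.
Type 2: ranking walks positions 3-1-2; Concept 3 is ranked above Flux even though Flux lies between Concept 3 and the peak Concept 2 on the axis — preferences dip and rise again. Not single-peaked.
Type 3 (peak Concept 2 at position 3): ranking walks positions 3-2-1, expanding outward from the peak — single-peaked.
Type 2 violates single-peakedness, so the profile is not single-peaked on this axis.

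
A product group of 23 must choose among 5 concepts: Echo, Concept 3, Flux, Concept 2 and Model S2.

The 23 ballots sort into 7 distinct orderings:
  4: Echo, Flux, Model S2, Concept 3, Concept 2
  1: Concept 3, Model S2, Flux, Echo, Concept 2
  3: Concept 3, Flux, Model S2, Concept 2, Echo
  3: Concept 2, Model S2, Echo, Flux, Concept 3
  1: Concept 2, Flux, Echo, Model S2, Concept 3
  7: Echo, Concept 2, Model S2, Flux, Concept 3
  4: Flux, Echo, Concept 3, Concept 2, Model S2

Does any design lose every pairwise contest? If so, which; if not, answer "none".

Pairwise majorities:
Echo–Concept 3: Echo 19–4.
Echo–Flux: Echo 14–9.
Echo vs Concept 2: Echo, 16–7.
Echo vs Model S2: Echo preferred on 4+1+7+4 = 16 ballots; Echo wins 16–7.
Concept 3 vs Flux: Concept 3 preferred on 1+3 = 4 ballots; Flux wins 19–4.
Concept 3 vs Concept 2: Concept 3 preferred on 4+1+3+4 = 12 ballots; Concept 3 wins 12–11.
Concept 3 vs Model S2: Model S2 wins 15–8.
Flux vs Concept 2: Flux wins 12–11.
Flux vs Model S2: Flux is ranked higher on 4+3+1+4 = 12 ballots, Model S2 on 11. Flux wins 12–11.
Concept 2 vs Model S2: 3+1+7+4 = 15 for Concept 2, 8 for Model S2 — Concept 2 by 15–8.
Each design has at least one pairwise win (Echo beats Concept 3; Concept 3 beats Concept 2; Flux beats Concept 3; Concept 2 beats Model S2; Model S2 beats Concept 3) — no Condorcet loser.

none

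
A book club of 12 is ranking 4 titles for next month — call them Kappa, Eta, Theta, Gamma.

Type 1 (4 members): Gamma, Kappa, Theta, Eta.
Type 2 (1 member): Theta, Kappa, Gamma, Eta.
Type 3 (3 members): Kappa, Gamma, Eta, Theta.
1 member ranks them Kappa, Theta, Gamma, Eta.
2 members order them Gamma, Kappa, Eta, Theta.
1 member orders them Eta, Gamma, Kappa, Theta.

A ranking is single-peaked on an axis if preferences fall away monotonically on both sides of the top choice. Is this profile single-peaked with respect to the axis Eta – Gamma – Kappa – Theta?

yes

Axis positions: Eta=1, Gamma=2, Kappa=3, Theta=4.
Type 1 (peak Gamma at position 2): ranking walks positions 2-3-4-1, expanding outward from the peak — single-peaked.
Type 2 (peak Theta at position 4): ranking walks positions 4-3-2-1, expanding outward from the peak — single-peaked.
Type 3 (peak Kappa at position 3): ranking walks positions 3-2-1-4, expanding outward from the peak — single-peaked.
Type 4 (peak Kappa at position 3): ranking walks positions 3-4-2-1, expanding outward from the peak — single-peaked.
Type 5 (peak Gamma at position 2): ranking walks positions 2-3-1-4, expanding outward from the peak — single-peaked.
Type 6 (peak Eta at position 1): ranking walks positions 1-2-3-4, expanding outward from the peak — single-peaked.
Every ranking is single-peaked on this axis.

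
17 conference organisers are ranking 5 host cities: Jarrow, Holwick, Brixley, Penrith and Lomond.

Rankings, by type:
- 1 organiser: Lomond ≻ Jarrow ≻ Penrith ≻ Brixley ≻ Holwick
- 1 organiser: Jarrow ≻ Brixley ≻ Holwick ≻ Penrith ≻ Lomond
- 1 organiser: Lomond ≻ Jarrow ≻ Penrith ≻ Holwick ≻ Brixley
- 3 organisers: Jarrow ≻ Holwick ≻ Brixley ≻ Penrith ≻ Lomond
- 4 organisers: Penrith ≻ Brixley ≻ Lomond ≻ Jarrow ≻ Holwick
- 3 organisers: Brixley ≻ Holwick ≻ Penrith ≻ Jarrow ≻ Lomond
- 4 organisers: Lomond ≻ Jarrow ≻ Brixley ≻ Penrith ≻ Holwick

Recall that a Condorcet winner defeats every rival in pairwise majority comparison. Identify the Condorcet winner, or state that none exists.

Head-to-head results (17 organisers):
Jarrow vs Holwick: 1+1+1+3+4+4 = 14 for Jarrow, 3 for Holwick — Jarrow by 14–3.
Jarrow vs Brixley: Jarrow wins 10–7.
Jarrow vs Penrith: Jarrow, 10–7.
Jarrow vs Lomond: 7 to 10, Lomond.
Holwick vs Brixley: 1+3 = 4 for Holwick, 13 for Brixley — Brixley by 13–4.
Holwick vs Penrith: Holwick is ranked higher on 1+3+3 = 7 ballots, Penrith on 10. Penrith wins 10–7.
Holwick–Lomond: Lomond 10–7.
Brixley vs Penrith: Brixley wins 11–6.
Brixley–Lomond: Brixley 11–6.
Penrith vs Lomond: Penrith wins 11–6.
No city is unbeaten: Jarrow loses to Lomond; Holwick loses to Jarrow; Brixley loses to Jarrow; Penrith loses to Jarrow; Lomond loses to Brixley. In particular Jarrow > Brixley > Lomond > Jarrow is a majority cycle — no Condorcet winner exists.

none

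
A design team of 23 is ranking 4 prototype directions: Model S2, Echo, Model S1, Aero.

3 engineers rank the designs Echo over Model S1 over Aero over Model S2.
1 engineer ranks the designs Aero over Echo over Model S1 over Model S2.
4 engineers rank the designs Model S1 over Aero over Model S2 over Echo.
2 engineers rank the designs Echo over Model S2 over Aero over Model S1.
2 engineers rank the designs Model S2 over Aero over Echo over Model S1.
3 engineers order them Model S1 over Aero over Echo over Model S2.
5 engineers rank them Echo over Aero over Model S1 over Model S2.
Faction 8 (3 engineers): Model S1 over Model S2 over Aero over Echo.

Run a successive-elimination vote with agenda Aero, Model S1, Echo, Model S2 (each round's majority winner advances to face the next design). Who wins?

Round 1: Aero vs Model S1 — 10–13, Model S1 advances.
Round 2: Model S1 vs Echo — 10–13, Echo advances.
Round 3: Echo vs Model S2 — 14–9, Echo advances.
Echo survives the agenda.

Echo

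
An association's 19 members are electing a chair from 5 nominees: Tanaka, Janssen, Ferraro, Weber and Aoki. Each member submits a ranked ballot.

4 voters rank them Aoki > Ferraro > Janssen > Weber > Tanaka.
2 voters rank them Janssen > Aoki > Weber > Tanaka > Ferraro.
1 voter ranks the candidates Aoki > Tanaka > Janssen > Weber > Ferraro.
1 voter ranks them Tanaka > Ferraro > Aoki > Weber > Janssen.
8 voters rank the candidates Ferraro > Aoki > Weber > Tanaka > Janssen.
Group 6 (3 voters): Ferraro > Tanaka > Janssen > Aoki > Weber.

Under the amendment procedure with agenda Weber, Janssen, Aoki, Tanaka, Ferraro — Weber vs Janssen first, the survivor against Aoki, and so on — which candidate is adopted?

Round 1: Weber vs Janssen — 9–10, Janssen advances.
Round 2: Janssen vs Aoki — 5–14, Aoki advances.
Round 3: Aoki vs Tanaka — 15–4, Aoki advances.
Round 4: Aoki vs Ferraro — 7–12, Ferraro advances.
Ferraro survives the agenda.

Ferraro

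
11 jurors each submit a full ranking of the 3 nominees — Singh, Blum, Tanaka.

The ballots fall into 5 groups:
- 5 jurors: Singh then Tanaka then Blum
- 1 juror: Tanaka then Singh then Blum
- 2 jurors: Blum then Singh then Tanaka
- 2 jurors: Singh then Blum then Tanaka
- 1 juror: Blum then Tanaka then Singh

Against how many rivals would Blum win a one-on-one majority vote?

Blum against each rival (11 jurors):
Blum vs Singh: Singh, 8–3.
Blum–Tanaka: Tanaka 6–5.
Blum beats no one; loses to Singh, Tanaka — 0 pairwise wins.

0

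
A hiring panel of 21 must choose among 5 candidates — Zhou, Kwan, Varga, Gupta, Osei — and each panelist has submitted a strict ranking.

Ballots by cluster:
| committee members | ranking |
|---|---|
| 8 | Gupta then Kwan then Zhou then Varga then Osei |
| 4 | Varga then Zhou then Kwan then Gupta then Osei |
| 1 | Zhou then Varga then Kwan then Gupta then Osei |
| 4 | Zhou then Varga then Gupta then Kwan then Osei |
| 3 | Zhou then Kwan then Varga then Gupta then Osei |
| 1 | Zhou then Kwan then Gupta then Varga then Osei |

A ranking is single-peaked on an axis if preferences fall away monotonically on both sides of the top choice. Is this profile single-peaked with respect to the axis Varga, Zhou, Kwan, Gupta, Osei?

no

Axis positions: Varga=1, Zhou=2, Kwan=3, Gupta=4, Osei=5.
Cluster 1 (peak Gupta at position 4): ranking walks positions 4-3-2-1-5, expanding outward from the peak — single-peaked.
Cluster 2 (peak Varga at position 1): ranking walks positions 1-2-3-4-5, expanding outward from the peak — single-peaked.
Cluster 3 (peak Zhou at position 2): ranking walks positions 2-1-3-4-5, expanding outward from the peak — single-peaked.
Cluster 4: ranking walks positions 2-1-4-3-5; Gupta is ranked above Kwan even though Kwan lies between Gupta and the peak Zhou on the axis — preferences dip and rise again. Not single-peaked.
Cluster 5 (peak Zhou at position 2): ranking walks positions 2-3-1-4-5, expanding outward from the peak — single-peaked.
Cluster 6 (peak Zhou at position 2): ranking walks positions 2-3-4-1-5, expanding outward from the peak — single-peaked.
Cluster 4 violates single-peakedness, so the profile is not single-peaked on this axis.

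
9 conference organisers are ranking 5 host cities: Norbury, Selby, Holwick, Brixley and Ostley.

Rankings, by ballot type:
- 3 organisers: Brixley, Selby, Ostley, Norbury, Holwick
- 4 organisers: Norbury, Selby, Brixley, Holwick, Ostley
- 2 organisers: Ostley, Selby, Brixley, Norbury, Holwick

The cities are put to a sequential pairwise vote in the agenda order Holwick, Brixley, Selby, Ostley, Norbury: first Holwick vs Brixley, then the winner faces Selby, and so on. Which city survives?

Round 1: Holwick vs Brixley — 0–9, Brixley advances.
Round 2: Brixley vs Selby — 3–6, Selby advances.
Round 3: Selby vs Ostley — 7–2, Selby advances.
Round 4: Selby vs Norbury — 5–4, Selby advances.
The agenda winner is Selby.

Selby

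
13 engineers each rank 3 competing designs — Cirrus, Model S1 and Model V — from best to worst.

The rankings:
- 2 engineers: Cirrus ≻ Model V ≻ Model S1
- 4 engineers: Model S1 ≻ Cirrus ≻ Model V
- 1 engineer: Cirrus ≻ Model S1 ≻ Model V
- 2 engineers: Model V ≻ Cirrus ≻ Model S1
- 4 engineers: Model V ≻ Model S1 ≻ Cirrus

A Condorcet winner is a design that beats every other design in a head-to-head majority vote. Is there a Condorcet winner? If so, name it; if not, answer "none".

Pairwise majorities:
Cirrus vs Model S1: Model S1, 8–5.
Cirrus–Model V: Cirrus 7–6.
Model S1 vs Model V: Model V, 8–5.
Every design loses at least once (Cirrus loses to Model S1; Model S1 loses to Model V; Model V loses to Cirrus). The majority relation contains the cycle Cirrus > Model V > Model S1 > Cirrus, so there is no Condorcet winner.

none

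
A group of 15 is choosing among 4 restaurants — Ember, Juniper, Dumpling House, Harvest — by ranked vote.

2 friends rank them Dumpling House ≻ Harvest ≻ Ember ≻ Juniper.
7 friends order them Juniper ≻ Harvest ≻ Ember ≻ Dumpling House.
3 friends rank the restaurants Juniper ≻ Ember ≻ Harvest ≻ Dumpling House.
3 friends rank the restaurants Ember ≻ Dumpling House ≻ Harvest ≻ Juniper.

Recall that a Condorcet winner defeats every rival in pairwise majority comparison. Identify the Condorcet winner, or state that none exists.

Juniper

Head-to-head results (15 friends):
Ember vs Juniper: 5 to 10, Juniper.
Ember vs Dumpling House: 7+3+3 = 13 for Ember, 2 for Dumpling House — Ember by 13–2.
Ember vs Harvest: 6 to 9, Harvest.
Juniper vs Dumpling House: Juniper is ranked higher on 7+3 = 10 ballots, Dumpling House on 5. Juniper wins 10–5.
Juniper vs Harvest: 10 to 5, Juniper.
Dumpling House vs Harvest: Dumpling House is ranked higher on 2+3 = 5 ballots, Harvest on 10. Harvest wins 10–5.
Only Juniper has no losses; Juniper is the Condorcet winner.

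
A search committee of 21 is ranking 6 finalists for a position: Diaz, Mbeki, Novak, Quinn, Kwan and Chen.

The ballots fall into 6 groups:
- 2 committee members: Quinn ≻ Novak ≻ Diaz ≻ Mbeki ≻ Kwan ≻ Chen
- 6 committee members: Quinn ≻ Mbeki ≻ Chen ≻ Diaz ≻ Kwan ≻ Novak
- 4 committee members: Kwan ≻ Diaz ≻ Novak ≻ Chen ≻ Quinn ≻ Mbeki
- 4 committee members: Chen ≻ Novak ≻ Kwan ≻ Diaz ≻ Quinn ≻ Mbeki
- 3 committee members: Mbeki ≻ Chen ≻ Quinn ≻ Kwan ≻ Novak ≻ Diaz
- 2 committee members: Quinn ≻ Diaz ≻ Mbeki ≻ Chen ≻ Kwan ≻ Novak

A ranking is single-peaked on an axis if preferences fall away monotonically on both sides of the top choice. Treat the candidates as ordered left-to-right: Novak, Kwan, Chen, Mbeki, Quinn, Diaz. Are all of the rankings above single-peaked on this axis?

Axis positions: Novak=1, Kwan=2, Chen=3, Mbeki=4, Quinn=5, Diaz=6.
Group 1: ranking walks positions 5-1-6-4-2-3; Novak is ranked above Mbeki even though Mbeki lies between Novak and the peak Quinn on the axis — preferences dip and rise again. Not single-peaked.
Group 2 (peak Quinn at position 5): ranking walks positions 5-4-3-6-2-1, expanding outward from the peak — single-peaked.
Group 3: ranking walks positions 2-6-1-3-5-4; Diaz is ranked above Chen even though Chen lies between Diaz and the peak Kwan on the axis — preferences dip and rise again. Not single-peaked.
Group 4: ranking walks positions 3-1-2-6-5-4; Novak is ranked above Kwan even though Kwan lies between Novak and the peak Chen on the axis — preferences dip and rise again. Not single-peaked.
Group 5 (peak Mbeki at position 4): ranking walks positions 4-3-5-2-1-6, expanding outward from the peak — single-peaked.
Group 6 (peak Quinn at position 5): ranking walks positions 5-6-4-3-2-1, expanding outward from the peak — single-peaked.
Group 1 violates single-peakedness, so the profile is not single-peaked on this axis.

no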